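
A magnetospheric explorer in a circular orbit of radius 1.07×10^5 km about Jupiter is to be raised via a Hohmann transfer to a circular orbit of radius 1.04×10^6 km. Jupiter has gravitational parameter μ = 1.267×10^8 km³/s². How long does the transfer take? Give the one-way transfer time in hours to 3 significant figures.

Semi-major axis of the transfer orbit: a_t = (1.070×10^5 + 1.040×10^6)/2 = 5.735×10^5 km.
Half the transfer-orbit period gives t = π√(a_t³/μ) = 1.212×10^5 s.
Converting: 1.212×10^5 s ÷ 3600 s/hour = 33.7 hours.

t = 33.7 hours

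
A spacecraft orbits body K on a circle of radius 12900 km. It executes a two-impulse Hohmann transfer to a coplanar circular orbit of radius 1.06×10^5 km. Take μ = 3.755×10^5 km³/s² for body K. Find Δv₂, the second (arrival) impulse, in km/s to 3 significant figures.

Transfer-ellipse semi-major axis a_t = (r₁ + r₂)/2 = (12900 + 1.060×10^5)/2 = 59450 km.
Circular speed at r = 1.060×10^5 km: v_c = √(μ/r) = 1.882 km/s.
Transfer-orbit speed at the same r (vis-viva, a = a_t): v_t = √[μ(2/r − 1/a_t)] = 0.8767 km/s.
Δv₂ = |v_t − v_c| = |0.8767 − 1.882| = 1.005 km/s.

Δv₂ = 1.01 km/s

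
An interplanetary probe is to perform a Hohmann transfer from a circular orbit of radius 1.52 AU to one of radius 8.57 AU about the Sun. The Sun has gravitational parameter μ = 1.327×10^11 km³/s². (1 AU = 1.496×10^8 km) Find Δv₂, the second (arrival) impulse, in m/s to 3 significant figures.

In km: r₁ = 1.52 × 1.496×10^8 = 2.27392×10^8 km; r₂ = 8.57 × 1.496×10^8 = 1.282072×10^9 km.
Transfer-ellipse semi-major axis a_t = (r₁ + r₂)/2 = (2.27392×10^8 + 1.282072×10^9)/2 = 7.54732×10^8 km.
On the circular orbit at r = 1.282072×10^9 km, v_c = √(μ/r) = 10.1737 km/s.
Vis-viva on the transfer ellipse at r = 1.282072×10^9 km gives v_t = √[μ(2/r − 1/a_t)] = 5.58432 km/s.
Δv₂ = |v_t − v_c| = |5.58432 − 10.1737| = 4.589 km/s.

Δv₂ = 4590 m/s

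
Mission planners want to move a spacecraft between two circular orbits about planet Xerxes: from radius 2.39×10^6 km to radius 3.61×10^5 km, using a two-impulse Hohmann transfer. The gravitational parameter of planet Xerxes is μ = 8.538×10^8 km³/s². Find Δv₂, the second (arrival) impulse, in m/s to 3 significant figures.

The Hohmann ellipse has a_t = (r₁ + r₂)/2 = 1.3755×10^6 km.
On the circular orbit at r = 3.610×10^5 km, v_c = √(μ/r) = 48.632 km/s.
Vis-viva on the transfer ellipse at r = 3.610×10^5 km gives v_t = √[μ(2/r − 1/a_t)] = 64.105 km/s.
Δv₂ = |v_t − v_c| = |64.105 − 48.632| = 15.47 km/s.

Δv₂ = 15500 m/s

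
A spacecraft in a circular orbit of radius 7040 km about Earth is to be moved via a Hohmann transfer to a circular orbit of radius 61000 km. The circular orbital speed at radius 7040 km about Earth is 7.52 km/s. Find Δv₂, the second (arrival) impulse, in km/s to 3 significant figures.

Δv₂ = 1.39 km/s

From the circular-orbit relation v² = μ/r at r = 7040 km: μ = v²r = (7.52)² × 7040 = 3.98115×10^5 km³/s².
The Hohmann ellipse has a_t = (r₁ + r₂)/2 = 34020 km.
On the circular orbit at r = 61000 km, v_c = √(μ/r) = 2.555 km/s.
Vis-viva on the transfer ellipse at r = 61000 km gives v_t = √[μ(2/r − 1/a_t)] = 1.162 km/s.
Δv₂ = |v_t − v_c| = |1.162 − 2.555| = 1.393 km/s.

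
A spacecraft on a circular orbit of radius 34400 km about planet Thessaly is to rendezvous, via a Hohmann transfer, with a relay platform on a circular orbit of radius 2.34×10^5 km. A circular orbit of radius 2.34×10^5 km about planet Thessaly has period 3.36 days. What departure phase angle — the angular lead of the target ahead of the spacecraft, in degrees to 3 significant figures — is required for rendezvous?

φ = 102°

From Kepler's third law T² = 4π²r³/μ at r = 2.34×10^5 km, T = 3.36 days = 3.36 × 86400 s = 2.90304×10^5 s: μ = 4π²r³/T² = 6.00207×10^6 km³/s².
Transfer-ellipse semi-major axis a_t = (r₁ + r₂)/2 = (34400 + 2.340×10^5)/2 = 1.342×10^5 km.
Transfer time t = π√(a_t³/μ) = 63041.7 s.
The target's mean motion on its circular orbit is ω₂ = √(μ/r₂³) = 2.16435×10^-5 rad/s.
Angle swept by the target during transfer: ω₂·t = 1.36444 rad = 78.18°.
Arrival is 180° from departure on the ellipse, so φ = 180° − 78.18° = 102°.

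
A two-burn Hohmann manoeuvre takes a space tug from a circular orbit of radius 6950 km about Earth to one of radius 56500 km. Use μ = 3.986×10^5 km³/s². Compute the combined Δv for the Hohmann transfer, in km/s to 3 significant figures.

Semi-major axis of the transfer orbit: a_t = (6950 + 56500)/2 = 31725 km.
At r₁ the circular-orbit speed is v₁ = √(μ/r₁) = 7.5731 km/s.
On the transfer ellipse at r₁, vis-viva equation gives v_p = √[μ(2/r₁ − 1/a_t)] = 10.106 km/s.
First burn Δv₁ = |v_p − v₁| = 2.533 km/s.
At r₂, v₂ = √(μ/r₂) = 2.656 km/s.
Transfer-orbit speed at r₂: v_a = √[μ(2/r₂ − 1/a_t)] = 1.243 km/s.
Second burn Δv₂ = |v₂ − v_a| = 1.413 km/s.
Δv = Δv₁ + Δv₂ = 2.533 + 1.413 = 3.946 km/s.

Δv = 3.95 km/s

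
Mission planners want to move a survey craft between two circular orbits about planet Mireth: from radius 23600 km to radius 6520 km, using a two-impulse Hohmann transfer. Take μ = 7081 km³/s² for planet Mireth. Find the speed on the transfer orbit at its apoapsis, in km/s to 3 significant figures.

Transfer-ellipse semi-major axis a_t = (r₁ + r₂)/2 = (23600 + 6520)/2 = 15060 km.
At apoapsis, r = 23600 km.
Applying v² = μ(2/r − 1/a_t): v = 0.3604 km/s.

v = 0.360 km/s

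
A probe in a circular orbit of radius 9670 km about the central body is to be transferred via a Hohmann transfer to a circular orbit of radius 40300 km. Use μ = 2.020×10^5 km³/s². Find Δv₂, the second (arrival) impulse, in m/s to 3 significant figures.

Δv₂ = 846 m/s

Semi-major axis of the transfer orbit: a_t = (9670 + 40300)/2 = 24985 km.
Circular speed at r = 40300 km: v_c = √(μ/r) = 2.239 km/s.
Transfer-orbit speed at the same r (vis-viva, a = a_t): v_t = √[μ(2/r − 1/a_t)] = 1.393 km/s.
Δv₂ = |v_t − v_c| = |1.393 − 2.239| = 0.8460 km/s.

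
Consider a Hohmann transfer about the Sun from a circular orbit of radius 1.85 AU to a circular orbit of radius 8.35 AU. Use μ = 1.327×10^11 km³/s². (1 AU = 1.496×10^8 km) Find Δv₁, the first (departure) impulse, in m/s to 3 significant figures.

In km: r₁ = 1.85 × 1.496×10^8 = 2.7676×10^8 km; r₂ = 8.35 × 1.496×10^8 = 1.24916×10^9 km.
Semi-major axis of the transfer orbit: a_t = (2.7676×10^8 + 1.24916×10^9)/2 = 7.6296×10^8 km.
On the circular orbit at r = 2.7676×10^8 km, v_c = √(μ/r) = 21.897 km/s.
Transfer-orbit speed at the same r (vis-viva, a = a_t): v_t = √[μ(2/r − 1/a_t)] = 28.018 km/s.
Δv₁ = |v_t − v_c| = |28.018 − 21.897| = 6.121 km/s.

Δv₁ = 6120 m/s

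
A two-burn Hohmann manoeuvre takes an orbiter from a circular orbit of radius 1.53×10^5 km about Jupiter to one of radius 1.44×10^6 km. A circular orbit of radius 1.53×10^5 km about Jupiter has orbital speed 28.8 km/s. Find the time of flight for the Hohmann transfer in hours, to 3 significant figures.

t = 55.1 hours

From the circular-orbit relation v² = μ/r at r = 1.53×10^5 km: μ = v²r = (28.8)² × 1.53×10^5 = 1.26904×10^8 km³/s².
Semi-major axis of the transfer orbit: a_t = (1.530×10^5 + 1.440×10^6)/2 = 7.965×10^5 km.
By Kepler's third law the transfer-orbit period is T = 2π√(a_t³/μ), so t = T/2 = 1.982×10^5 s.
Converting: 1.982×10^5 s ÷ 3600 s/hour = 55.1 hours.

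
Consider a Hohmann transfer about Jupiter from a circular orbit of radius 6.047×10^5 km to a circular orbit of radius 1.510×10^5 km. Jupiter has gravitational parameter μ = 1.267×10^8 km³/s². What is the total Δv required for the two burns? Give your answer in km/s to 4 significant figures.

Transfer-ellipse semi-major axis a_t = (r₁ + r₂)/2 = (6.047×10^5 + 1.510×10^5)/2 = 3.7785×10^5 km.
Circular speed at r₁: v₁ = √(μ/r₁) = √(1.267×10^8/6.047×10^5) = 14.4750 km/s.
Transfer-orbit speed at r₁ (v² = μ(2/r − 1/a)): v_a = √[μ(2/r₁ − 1/a_t)] = 9.15055 km/s.
First burn Δv₁ = |v_a − v₁| = 5.324 km/s.
Circular speed at r₂: v₂ = √(μ/r₂) = 28.967 km/s.
Transfer-orbit speed at r₂: v_p = √[μ(2/r₂ − 1/a_t)] = 36.645 km/s.
Second burn Δv₂ = |v₂ − v_p| = 7.678 km/s.
Total Δv = Δv₁ + Δv₂ = 13.00 km/s.

Δv = 13.00 km/s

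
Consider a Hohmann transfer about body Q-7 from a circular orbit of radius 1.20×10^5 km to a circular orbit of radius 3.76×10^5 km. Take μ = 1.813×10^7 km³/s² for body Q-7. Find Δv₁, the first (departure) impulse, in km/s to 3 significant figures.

Semi-major axis of the transfer orbit: a_t = (1.200×10^5 + 3.760×10^5)/2 = 2.480×10^5 km.
On the circular orbit at r = 1.200×10^5 km, v_c = √(μ/r) = 12.292 km/s.
Transfer-orbit speed at the same r (vis-viva, a = a_t): v_t = √[μ(2/r − 1/a_t)] = 15.135 km/s.
Δv₁ = |v_t − v_c| = |15.135 − 12.292| = 2.843 km/s.

Δv₁ = 2.84 km/s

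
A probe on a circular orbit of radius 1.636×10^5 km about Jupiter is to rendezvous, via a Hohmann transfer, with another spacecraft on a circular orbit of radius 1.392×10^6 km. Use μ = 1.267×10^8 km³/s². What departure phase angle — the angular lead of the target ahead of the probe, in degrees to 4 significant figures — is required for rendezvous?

Transfer-ellipse semi-major axis a_t = (r₁ + r₂)/2 = (1.636×10^5 + 1.392×10^6)/2 = 7.778×10^5 km.
Transfer time t = π√(a_t³/μ) = 1.9145×10^5 s.
The target's mean motion on its circular orbit is ω₂ = √(μ/r₂³) = 6.8538×10^-6 rad/s.
Angle swept by the target during transfer: ω₂·t = 1.3122 rad = 75.18°.
Arrival is 180° from departure on the ellipse, so φ = 180° − 75.18° = 104.8°.

φ = 104.8°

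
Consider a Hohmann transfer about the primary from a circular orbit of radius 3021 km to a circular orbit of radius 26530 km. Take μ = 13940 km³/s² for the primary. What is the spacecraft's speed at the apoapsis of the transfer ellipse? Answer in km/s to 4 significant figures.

Semi-major axis of the transfer orbit: a_t = (3021 + 26530)/2 = 14775.5 km.
At apoapsis, r = 26530 km.
From the vis-viva equation, v = √[μ(2/r − 1/a_t)] = 0.3278 km/s.

v = 0.3278 km/s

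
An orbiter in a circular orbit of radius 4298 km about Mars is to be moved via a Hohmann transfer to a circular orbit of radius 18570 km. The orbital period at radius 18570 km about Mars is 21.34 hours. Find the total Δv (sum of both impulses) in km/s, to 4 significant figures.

Δv = 1.454 km/s

From Kepler's third law T² = 4π²r³/μ at r = 18570 km, T = 21.34 hours = 21.34 × 3600 s = 76824 s: μ = 4π²r³/T² = 42835.3 km³/s².
The Hohmann ellipse has a_t = (r₁ + r₂)/2 = 11434 km.
At r₁ the circular-orbit speed is v₁ = √(μ/r₁) = 3.1569 km/s.
On the transfer ellipse at r₁, v² = μ(2/r − 1/a) gives v_p = √[μ(2/r₁ − 1/a_t)] = 4.0232 km/s.
First burn Δv₁ = |v_p − v₁| = 0.8663 km/s.
At r₂, v₂ = √(μ/r₂) = 1.5188 km/s.
Transfer-orbit speed at r₂: v_a = √[μ(2/r₂ − 1/a_t)] = 0.93117 km/s.
Second burn Δv₂ = |v₂ − v_a| = 0.5876 km/s.
Δv = Δv₁ + Δv₂ = 0.8663 + 0.5876 = 1.454 km/s.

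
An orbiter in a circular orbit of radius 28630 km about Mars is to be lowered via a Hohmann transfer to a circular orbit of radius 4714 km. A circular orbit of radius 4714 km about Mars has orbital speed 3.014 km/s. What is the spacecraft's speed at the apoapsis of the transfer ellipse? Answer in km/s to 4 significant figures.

From the circular-orbit relation v² = μ/r at r = 4714 km: μ = v²r = (3.014)² × 4714 = 42822.9 km³/s².
The Hohmann ellipse has a_t = (r₁ + r₂)/2 = 16672 km.
At apoapsis, r = 28630 km.
Applying v² = μ(2/r − 1/a_t): v = 0.6503 km/s.

v = 0.6503 km/s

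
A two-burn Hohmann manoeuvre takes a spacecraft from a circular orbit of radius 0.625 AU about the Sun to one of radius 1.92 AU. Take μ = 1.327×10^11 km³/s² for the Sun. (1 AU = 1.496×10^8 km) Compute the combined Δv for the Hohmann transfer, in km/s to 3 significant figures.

Δv = 15.0 km/s

In km: r₁ = 0.625 × 1.496×10^8 = 9.350×10^7 km; r₂ = 1.92 × 1.496×10^8 = 2.87232×10^8 km.
The Hohmann ellipse has a_t = (r₁ + r₂)/2 = 1.90366×10^8 km.
Circular speed at r₁: v₁ = √(μ/r₁) = √(1.327×10^11/9.350×10^7) = 37.673 km/s.
On the transfer ellipse at r₁, v² = μ(2/r − 1/a) gives v_p = √[μ(2/r₁ − 1/a_t)] = 46.276 km/s.
First burn Δv₁ = |v_p − v₁| = 8.603 km/s.
Circular speed at r₂: v₂ = √(μ/r₂) = 21.49 km/s.
Transfer-orbit speed at r₂: v_a = √[μ(2/r₂ − 1/a_t)] = 15.06 km/s.
Second burn Δv₂ = |v₂ − v_a| = 6.430 km/s.
Total Δv = Δv₁ + Δv₂ = 15.03 km/s.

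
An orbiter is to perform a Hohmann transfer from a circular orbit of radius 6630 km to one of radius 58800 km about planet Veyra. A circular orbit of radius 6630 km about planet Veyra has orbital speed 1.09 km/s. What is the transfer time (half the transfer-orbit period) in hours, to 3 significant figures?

t = 58.2 hours

From the circular-orbit relation v² = μ/r at r = 6630 km: μ = v²r = (1.09)² × 6630 = 7877.10 km³/s².
Transfer-ellipse semi-major axis a_t = (r₁ + r₂)/2 = (6630 + 58800)/2 = 32715 km.
Half the transfer-orbit period gives t = π√(a_t³/μ) = 2.095×10^5 s.
Converting: 2.095×10^5 s ÷ 3600 s/hour = 58.2 hours.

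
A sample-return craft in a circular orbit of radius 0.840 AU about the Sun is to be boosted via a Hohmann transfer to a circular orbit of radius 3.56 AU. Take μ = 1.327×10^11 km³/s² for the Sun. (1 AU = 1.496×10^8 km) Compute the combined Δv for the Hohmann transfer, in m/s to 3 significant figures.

Δv = 14900 m/s

In km: r₁ = 0.840 × 1.496×10^8 = 1.25664×10^8 km; r₂ = 3.56 × 1.496×10^8 = 5.32576×10^8 km.
Semi-major axis of the transfer orbit: a_t = (1.25664×10^8 + 5.32576×10^8)/2 = 3.2912×10^8 km.
At r₁ the circular-orbit speed is v₁ = √(μ/r₁) = 32.496 km/s.
Transfer-orbit speed at r₁ (v² = μ(2/r − 1/a)): v_p = √[μ(2/r₁ − 1/a_t)] = 41.337 km/s.
First burn Δv₁ = |v_p − v₁| = 8.841 km/s.
Circular speed at r₂: v₂ = √(μ/r₂) = 15.785 km/s.
Transfer-orbit speed at r₂: v_a = √[μ(2/r₂ − 1/a_t)] = 9.7538 km/s.
Second burn Δv₂ = |v₂ − v_a| = 6.031 km/s.
Total Δv = Δv₁ + Δv₂ = 14.87 km/s.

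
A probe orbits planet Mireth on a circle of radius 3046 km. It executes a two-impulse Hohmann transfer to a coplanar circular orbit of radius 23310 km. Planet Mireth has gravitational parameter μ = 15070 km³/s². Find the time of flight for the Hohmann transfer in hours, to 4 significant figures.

Semi-major axis of the transfer orbit: a_t = (3046 + 23310)/2 = 13178 km.
Half the transfer-orbit period gives t = π√(a_t³/μ) = 38710 s.
Converting: 38710 s ÷ 3600 s/hour = 10.75 hours.

t = 10.75 hours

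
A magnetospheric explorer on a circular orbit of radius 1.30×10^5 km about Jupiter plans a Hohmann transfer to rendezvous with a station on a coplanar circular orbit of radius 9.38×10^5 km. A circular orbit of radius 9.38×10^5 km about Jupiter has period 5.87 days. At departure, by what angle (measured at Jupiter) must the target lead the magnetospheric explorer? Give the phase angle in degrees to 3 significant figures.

φ = 103°

From Kepler's third law T² = 4π²r³/μ at r = 9.38×10^5 km, T = 5.87 days = 5.87 × 86400 s = 5.07168×10^5 s: μ = 4π²r³/T² = 1.26667×10^8 km³/s².
Semi-major axis of the transfer orbit: a_t = (1.300×10^5 + 9.380×10^5)/2 = 5.340×10^5 km.
The half-period of the transfer ellipse is t = π√(a_t³/μ) = 1.0893×10^5 s.
The target's mean motion on its circular orbit is ω₂ = √(μ/r₂³) = 1.2389×10^-5 rad/s.
Angle swept by the target during transfer: ω₂·t = 1.3495 rad = 77.32°.
Arrival is 180° from departure on the ellipse, so φ = 180° − 77.32° = 103°.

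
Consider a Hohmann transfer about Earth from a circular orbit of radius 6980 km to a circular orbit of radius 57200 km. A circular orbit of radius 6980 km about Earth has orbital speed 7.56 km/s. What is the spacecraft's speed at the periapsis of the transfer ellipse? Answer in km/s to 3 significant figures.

v = 10.1 km/s

From the circular-orbit relation v² = μ/r at r = 6980 km: μ = v²r = (7.56)² × 6980 = 3.98932×10^5 km³/s².
The Hohmann ellipse has a_t = (r₁ + r₂)/2 = 32090 km.
The periapsis of the transfer ellipse is at r = 6980 km.
Applying v² = μ(2/r − 1/a_t): v = 10.09 km/s.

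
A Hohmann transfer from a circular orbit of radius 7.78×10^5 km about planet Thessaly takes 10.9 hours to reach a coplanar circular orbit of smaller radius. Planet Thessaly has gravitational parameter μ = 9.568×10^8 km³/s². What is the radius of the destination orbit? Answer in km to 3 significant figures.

Transfer time t = 10.9 hours = 39240 s, and t = π√(a_t³/μ).
So a_t = (μ t²/π²)^(1/3) = (9.568×10^8 × (39240)² / π²)^(1/3) = 5.3047×10^5 km.
Since a_t = (r₁ + r₂)/2, r₂ = 2a_t − r₁ = 2×5.3047×10^5 − 7.780×10^5 = 2.8294×10^5 km.

r₂ = 2.83×10^5 km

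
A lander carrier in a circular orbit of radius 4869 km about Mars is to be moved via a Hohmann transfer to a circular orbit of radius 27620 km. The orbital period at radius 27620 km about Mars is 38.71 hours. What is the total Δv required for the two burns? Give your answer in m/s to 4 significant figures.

From Kepler's third law T² = 4π²r³/μ at r = 27620 km, T = 38.71 hours = 38.71 × 3600 s = 1.39356×10^5 s: μ = 4π²r³/T² = 42833.1 km³/s².
Semi-major axis of the transfer orbit: a_t = (4869 + 27620)/2 = 16244.5 km.
At r₁ the circular-orbit speed is v₁ = √(μ/r₁) = 2.9660 km/s.
Transfer-orbit speed at r₁ (vis-viva equation): v_p = √[μ(2/r₁ − 1/a_t)] = 3.8675 km/s.
First burn Δv₁ = |v_p − v₁| = 0.9015 km/s.
At r₂, v₂ = √(μ/r₂) = 1.2453 km/s.
Transfer-orbit speed at r₂: v_a = √[μ(2/r₂ − 1/a_t)] = 0.68178 km/s.
Second burn Δv₂ = |v₂ − v_a| = 0.5635 km/s.
Total Δv = Δv₁ + Δv₂ = 1.465 km/s.

Δv = 1465 m/s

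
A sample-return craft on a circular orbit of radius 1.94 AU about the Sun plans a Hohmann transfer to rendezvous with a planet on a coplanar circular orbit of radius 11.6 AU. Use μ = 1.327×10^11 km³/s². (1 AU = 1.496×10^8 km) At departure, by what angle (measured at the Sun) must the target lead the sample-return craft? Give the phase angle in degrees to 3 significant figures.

φ = 99.7°

In km: r₁ = 1.94 × 1.496×10^8 = 2.90224×10^8 km; r₂ = 11.6 × 1.496×10^8 = 1.73536×10^9 km.
Transfer-ellipse semi-major axis a_t = (r₁ + r₂)/2 = (2.90224×10^8 + 1.73536×10^9)/2 = 1.012792×10^9 km.
The half-period of the transfer ellipse is t = π√(a_t³/μ) = 2.7797×10^8 s.
The target's mean motion on its circular orbit is ω₂ = √(μ/r₂³) = 5.0391×10^-9 rad/s.
Angle swept by the target during transfer: ω₂·t = 1.4007 rad = 80.254°.
Arrival is 180° from departure on the ellipse, so φ = 180° − 80.254° = 99.7°.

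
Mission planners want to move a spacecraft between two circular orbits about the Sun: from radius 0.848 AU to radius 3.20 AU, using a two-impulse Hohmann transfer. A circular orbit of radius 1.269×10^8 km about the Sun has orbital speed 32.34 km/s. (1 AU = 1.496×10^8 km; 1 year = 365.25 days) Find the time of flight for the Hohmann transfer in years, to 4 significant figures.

From the circular-orbit relation v² = μ/r at r = 1.269×10^8 km: μ = v²r = (32.34)² × 1.269×10^8 = 1.32722×10^11 km³/s².
In km: r₁ = 0.848 × 1.496×10^8 = 1.268608×10^8 km; r₂ = 3.20 × 1.496×10^8 = 4.7872×10^8 km.
Semi-major axis of the transfer orbit: a_t = (1.268608×10^8 + 4.7872×10^8)/2 = 3.027904×10^8 km.
Transfer time t = π√(a_t³/μ) = π√((3.027904×10^8)³ / 1.32722×10^11) = 4.544×10^7 s.
Converting: 4.544×10^7 s ÷ 3.15576×10^7 s/year (365.25 × 86400) = 1.440 years.

t = 1.440 years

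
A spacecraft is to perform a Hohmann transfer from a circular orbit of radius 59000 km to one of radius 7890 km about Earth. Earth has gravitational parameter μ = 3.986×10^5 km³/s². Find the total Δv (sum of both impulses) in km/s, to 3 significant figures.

Δv = 3.67 km/s

Semi-major axis of the transfer orbit: a_t = (59000 + 7890)/2 = 33445 km.
Circular speed at r₁: v₁ = √(μ/r₁) = √(3.986×10^5/59000) = 2.599218 km/s.
Transfer-orbit speed at r₁ (vis-viva equation): v_a = √[μ(2/r₁ − 1/a_t)] = 1.262454 km/s.
First burn Δv₁ = |v_a − v₁| = 1.33676 km/s.
Circular speed at r₂: v₂ = √(μ/r₂) = 7.107717 km/s.
Transfer-orbit speed at r₂: v_p = √[μ(2/r₂ − 1/a_t)] = 9.440403 km/s.
Second burn Δv₂ = |v₂ − v_p| = 2.33269 km/s.
Total Δv = Δv₁ + Δv₂ = 3.669 km/s.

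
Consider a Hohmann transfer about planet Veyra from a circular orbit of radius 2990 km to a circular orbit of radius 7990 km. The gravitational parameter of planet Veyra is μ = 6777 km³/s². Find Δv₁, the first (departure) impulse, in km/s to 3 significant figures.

Δv₁ = 0.311 km/s

The Hohmann ellipse has a_t = (r₁ + r₂)/2 = 5490 km.
Circular speed at r = 2990 km: v_c = √(μ/r) = 1.5055 km/s.
Vis-viva on the transfer ellipse at r = 2990 km gives v_t = √[μ(2/r − 1/a_t)] = 1.8162 km/s.
Δv₁ = |v_t − v_c| = |1.8162 − 1.5055| = 0.3107 km/s.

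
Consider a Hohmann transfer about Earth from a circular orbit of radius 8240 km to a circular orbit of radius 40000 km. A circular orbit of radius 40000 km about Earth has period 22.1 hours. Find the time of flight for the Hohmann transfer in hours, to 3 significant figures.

From Kepler's third law T² = 4π²r³/μ at r = 40000 km, T = 22.1 hours = 22.1 × 3600 s = 79560 s: μ = 4π²r³/T² = 3.99163×10^5 km³/s².
The Hohmann ellipse has a_t = (r₁ + r₂)/2 = 24120 km.
Half the transfer-orbit period gives t = π√(a_t³/μ) = 18627 s.
Converting: 18627 s ÷ 3600 s/hour = 5.17 hours.

t = 5.17 hours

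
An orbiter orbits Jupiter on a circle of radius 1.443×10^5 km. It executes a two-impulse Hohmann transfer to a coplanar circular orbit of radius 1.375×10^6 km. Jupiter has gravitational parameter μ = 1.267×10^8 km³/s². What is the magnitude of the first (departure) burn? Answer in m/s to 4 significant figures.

Δv₁ = 10230 m/s

The Hohmann ellipse has a_t = (r₁ + r₂)/2 = 7.5965×10^5 km.
On the circular orbit at r = 1.443×10^5 km, v_c = √(μ/r) = 29.632 km/s.
Transfer-orbit speed at the same r (vis-viva, a = a_t): v_t = √[μ(2/r − 1/a_t)] = 39.866 km/s.
Δv₁ = |v_t − v_c| = |39.866 − 29.632| = 10.23 km/s.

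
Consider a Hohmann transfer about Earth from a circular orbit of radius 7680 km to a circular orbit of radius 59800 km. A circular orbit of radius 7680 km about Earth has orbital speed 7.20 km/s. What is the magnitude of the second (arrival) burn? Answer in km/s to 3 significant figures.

Δv₂ = 1.35 km/s

From the circular-orbit relation v² = μ/r at r = 7680 km: μ = v²r = (7.20)² × 7680 = 3.98131×10^5 km³/s².
Transfer-ellipse semi-major axis a_t = (r₁ + r₂)/2 = (7680 + 59800)/2 = 33740 km.
On the circular orbit at r = 59800 km, v_c = √(μ/r) = 2.580 km/s.
Transfer-orbit speed at the same r (vis-viva, a = a_t): v_t = √[μ(2/r − 1/a_t)] = 1.231 km/s.
Δv₂ = |v_t − v_c| = |1.231 − 2.580| = 1.349 km/s.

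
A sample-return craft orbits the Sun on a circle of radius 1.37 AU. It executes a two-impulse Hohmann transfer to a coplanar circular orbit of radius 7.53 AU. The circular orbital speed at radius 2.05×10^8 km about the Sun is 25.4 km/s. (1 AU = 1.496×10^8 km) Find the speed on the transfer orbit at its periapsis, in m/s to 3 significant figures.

From the circular-orbit relation v² = μ/r at r = 2.05×10^8 km: μ = v²r = (25.4)² × 2.05×10^8 = 1.32258×10^11 km³/s².
In km: r₁ = 1.37 × 1.496×10^8 = 2.04952×10^8 km; r₂ = 7.53 × 1.496×10^8 = 1.126488×10^9 km.
Semi-major axis of the transfer orbit: a_t = (2.04952×10^8 + 1.126488×10^9)/2 = 6.6572×10^8 km.
At periapsis, r = 2.04952×10^8 km.
Vis-viva: v = √[μ(2/r − 1/a_t)] = √[1.32258×10^11 × (2/2.04952×10^8 − 1/6.6572×10^8)] = 33.04 km/s.

v = 33000 m/s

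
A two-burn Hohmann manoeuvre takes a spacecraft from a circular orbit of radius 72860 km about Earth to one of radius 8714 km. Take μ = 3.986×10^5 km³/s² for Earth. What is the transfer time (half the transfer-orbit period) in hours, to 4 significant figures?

t = 11.39 hours

Semi-major axis of the transfer orbit: a_t = (72860 + 8714)/2 = 40787 km.
Half the transfer-orbit period gives t = π√(a_t³/μ) = 40990 s.
Converting: 40990 s ÷ 3600 s/hour = 11.39 hours.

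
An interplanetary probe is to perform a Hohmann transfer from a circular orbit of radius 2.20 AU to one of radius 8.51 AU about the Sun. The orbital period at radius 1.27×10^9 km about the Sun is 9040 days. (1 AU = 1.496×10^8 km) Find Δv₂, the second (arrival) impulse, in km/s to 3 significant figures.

From Kepler's third law T² = 4π²r³/μ at r = 1.27×10^9 km, T = 9040 days = 9040 × 86400 s = 7.81056×10^8 s: μ = 4π²r³/T² = 1.32558×10^11 km³/s².
In km: r₁ = 2.20 × 1.496×10^8 = 3.2912×10^8 km; r₂ = 8.51 × 1.496×10^8 = 1.273096×10^9 km.
Semi-major axis of the transfer orbit: a_t = (3.2912×10^8 + 1.273096×10^9)/2 = 8.01108×10^8 km.
Circular speed at r = 1.273096×10^9 km: v_c = √(μ/r) = 10.204 km/s.
Vis-viva on the transfer ellipse at r = 1.273096×10^9 km gives v_t = √[μ(2/r − 1/a_t)] = 6.5404 km/s.
Δv₂ = |v_t − v_c| = |6.5404 − 10.204| = 3.664 km/s.

Δv₂ = 3.66 km/s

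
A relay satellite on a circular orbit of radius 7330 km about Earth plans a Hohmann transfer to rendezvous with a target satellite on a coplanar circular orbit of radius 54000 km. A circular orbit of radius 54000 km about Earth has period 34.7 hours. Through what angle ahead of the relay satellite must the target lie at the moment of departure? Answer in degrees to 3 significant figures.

From Kepler's third law T² = 4π²r³/μ at r = 54000 km, T = 34.7 hours = 34.7 × 3600 s = 1.2492×10^5 s: μ = 4π²r³/T² = 3.98361×10^5 km³/s².
The Hohmann ellipse has a_t = (r₁ + r₂)/2 = 30665 km.
The half-period of the transfer ellipse is t = π√(a_t³/μ) = 26729 s.
The target's mean motion on its circular orbit is ω₂ = √(μ/r₂³) = 5.0298×10^-5 rad/s.
Angle swept by the target during transfer: ω₂·t = 1.3444 rad = 77.03°.
The relay satellite traverses 180° on the transfer ellipse, so the target must lead by 180° − 77.03° = 103°.

φ = 103°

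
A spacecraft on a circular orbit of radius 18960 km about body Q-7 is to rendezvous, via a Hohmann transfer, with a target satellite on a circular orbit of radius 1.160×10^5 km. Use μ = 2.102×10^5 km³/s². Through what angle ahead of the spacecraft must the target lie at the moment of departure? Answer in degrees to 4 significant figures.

φ = 100.1°

Transfer-ellipse semi-major axis a_t = (r₁ + r₂)/2 = (18960 + 1.160×10^5)/2 = 67480 km.
Transfer time t = π√(a_t³/μ) = 1.2011×10^5 s.
The target's mean motion on its circular orbit is ω₂ = √(μ/r₂³) = 1.1605×10^-5 rad/s.
Angle swept by the target during transfer: ω₂·t = 1.3939 rad = 79.86°.
Arrival is 180° from departure on the ellipse, so φ = 180° − 79.86° = 100.1°.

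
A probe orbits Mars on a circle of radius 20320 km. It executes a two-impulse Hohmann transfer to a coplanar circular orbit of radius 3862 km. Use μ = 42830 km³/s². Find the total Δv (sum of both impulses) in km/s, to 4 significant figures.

Δv = 1.618 km/s

Semi-major axis of the transfer orbit: a_t = (20320 + 3862)/2 = 12091 km.
At r₁ the circular-orbit speed is v₁ = √(μ/r₁) = 1.4518 km/s.
Transfer-orbit speed at r₁ (vis-viva): v_a = √[μ(2/r₁ − 1/a_t)] = 0.82052 km/s.
First burn Δv₁ = |v_a − v₁| = 0.6313 km/s.
Circular speed at r₂: v₂ = √(μ/r₂) = 3.330 km/s.
Transfer-orbit speed at r₂: v_p = √[μ(2/r₂ − 1/a_t)] = 4.317 km/s.
Second burn Δv₂ = |v₂ − v_p| = 0.9870 km/s.
Δv = Δv₁ + Δv₂ = 0.6313 + 0.9870 = 1.618 km/s.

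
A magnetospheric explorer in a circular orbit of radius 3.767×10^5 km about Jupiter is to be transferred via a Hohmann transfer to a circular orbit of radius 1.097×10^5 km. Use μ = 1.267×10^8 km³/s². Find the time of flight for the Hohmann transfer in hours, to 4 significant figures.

Transfer-ellipse semi-major axis a_t = (r₁ + r₂)/2 = (3.767×10^5 + 1.097×10^5)/2 = 2.432×10^5 km.
Half the transfer-orbit period gives t = π√(a_t³/μ) = 33474 s.
Converting: 33474 s ÷ 3600 s/hour = 9.298 hours.

t = 9.298 hours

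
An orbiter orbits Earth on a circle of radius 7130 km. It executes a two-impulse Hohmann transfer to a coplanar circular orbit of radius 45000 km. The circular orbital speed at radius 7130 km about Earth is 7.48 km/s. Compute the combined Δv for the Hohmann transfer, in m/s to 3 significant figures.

From the circular-orbit relation v² = μ/r at r = 7130 km: μ = v²r = (7.48)² × 7130 = 3.98926×10^5 km³/s².
Semi-major axis of the transfer orbit: a_t = (7130 + 45000)/2 = 26065 km.
At r₁ the circular-orbit speed is v₁ = √(μ/r₁) = 7.480 km/s.
On the transfer ellipse at r₁, v² = μ(2/r − 1/a) gives v_p = √[μ(2/r₁ − 1/a_t)] = 9.828 km/s.
First burn Δv₁ = |v_p − v₁| = 2.348 km/s.
Circular speed at r₂: v₂ = √(μ/r₂) = 2.977 km/s.
Transfer-orbit speed at r₂: v_a = √[μ(2/r₂ − 1/a_t)] = 1.557 km/s.
Second burn Δv₂ = |v₂ − v_a| = 1.420 km/s.
Total Δv = Δv₁ + Δv₂ = 3.768 km/s.

Δv = 3770 m/s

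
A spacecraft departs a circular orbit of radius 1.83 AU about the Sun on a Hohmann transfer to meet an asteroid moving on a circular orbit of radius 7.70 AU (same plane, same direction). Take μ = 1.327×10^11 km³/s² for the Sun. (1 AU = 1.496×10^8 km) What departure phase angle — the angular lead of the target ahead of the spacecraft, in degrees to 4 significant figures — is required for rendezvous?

In km: r₁ = 1.83 × 1.496×10^8 = 2.73768×10^8 km; r₂ = 7.70 × 1.496×10^8 = 1.15192×10^9 km.
Semi-major axis of the transfer orbit: a_t = (2.73768×10^8 + 1.15192×10^9)/2 = 7.12844×10^8 km.
Transfer time t = π√(a_t³/μ) = 1.6414×10^8 s.
Target angular speed ω₂ = √(μ/r₂³) = 9.3176×10^-9 rad/s.
Angle swept by the target during transfer: ω₂·t = 1.5294 rad = 87.63°.
Arrival is 180° from departure on the ellipse, so φ = 180° − 87.63° = 92.37°.

φ = 92.37°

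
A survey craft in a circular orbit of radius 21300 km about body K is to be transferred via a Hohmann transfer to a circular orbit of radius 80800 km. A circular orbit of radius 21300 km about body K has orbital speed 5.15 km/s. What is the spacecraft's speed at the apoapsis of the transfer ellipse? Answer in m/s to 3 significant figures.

From the circular-orbit relation v² = μ/r at r = 21300 km: μ = v²r = (5.15)² × 21300 = 5.64929×10^5 km³/s².
Transfer-ellipse semi-major axis a_t = (r₁ + r₂)/2 = (21300 + 80800)/2 = 51050 km.
At apoapsis, r = 80800 km.
From the vis-viva equation, v = √[μ(2/r − 1/a_t)] = 1.708 km/s.

v = 1710 m/s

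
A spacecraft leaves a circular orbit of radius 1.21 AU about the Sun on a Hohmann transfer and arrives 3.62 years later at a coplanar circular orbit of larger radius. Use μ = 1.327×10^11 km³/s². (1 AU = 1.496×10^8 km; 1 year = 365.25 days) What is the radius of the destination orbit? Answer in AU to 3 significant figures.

In km: r₁ = 1.21 × 1.496×10^8 = 1.81016×10^8 km.
Transfer time t = 3.62 years × 365.25 × 86400 s = 1.14238512×10^8 s, and t = π√(a_t³/μ).
So a_t = (μ t²/π²)^(1/3) = (1.327×10^11 × (1.14238512×10^8)² / π²)^(1/3) = 5.5984×10^8 km.
Since a_t = (r₁ + r₂)/2, r₂ = 2a_t − r₁ = 2×5.5984×10^8 − 1.81016×10^8 = 9.38664×10^8 km.
In AU: r₂ = 9.38664×10^8 / 1.496×10^8 = 6.27 AU.

r₂ = 6.27 AU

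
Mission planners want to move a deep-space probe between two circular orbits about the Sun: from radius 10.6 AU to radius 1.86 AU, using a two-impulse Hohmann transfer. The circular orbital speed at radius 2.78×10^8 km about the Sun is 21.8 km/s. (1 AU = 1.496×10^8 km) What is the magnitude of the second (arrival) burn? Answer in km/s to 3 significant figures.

Δv₂ = 6.63 km/s

From the circular-orbit relation v² = μ/r at r = 2.78×10^8 km: μ = v²r = (21.8)² × 2.78×10^8 = 1.32117×10^11 km³/s².
In km: r₁ = 10.6 × 1.496×10^8 = 1.58576×10^9 km; r₂ = 1.86 × 1.496×10^8 = 2.78256×10^8 km.
The Hohmann ellipse has a_t = (r₁ + r₂)/2 = 9.32008×10^8 km.
Circular speed at r = 2.78256×10^8 km: v_c = √(μ/r) = 21.790 km/s.
Vis-viva on the transfer ellipse at r = 2.78256×10^8 km gives v_t = √[μ(2/r − 1/a_t)] = 28.423 km/s.
Δv₂ = |v_t − v_c| = |28.423 − 21.790| = 6.633 km/s.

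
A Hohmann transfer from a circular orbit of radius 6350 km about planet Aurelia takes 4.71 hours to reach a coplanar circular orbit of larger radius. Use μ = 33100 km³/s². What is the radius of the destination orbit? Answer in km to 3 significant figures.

r₂ = 13400 km

Transfer time t = 4.71 hours = 16956 s, and t = π√(a_t³/μ).
So a_t = (μ t²/π²)^(1/3) = (33100 × (16956)² / π²)^(1/3) = 9879.3 km.
Since a_t = (r₁ + r₂)/2, r₂ = 2a_t − r₁ = 2×9879.3 − 6350 = 13408.6 km.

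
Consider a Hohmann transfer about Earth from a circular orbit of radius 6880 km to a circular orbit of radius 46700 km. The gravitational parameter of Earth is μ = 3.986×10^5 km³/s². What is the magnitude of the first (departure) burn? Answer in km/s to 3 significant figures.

Semi-major axis of the transfer orbit: a_t = (6880 + 46700)/2 = 26790 km.
Circular speed at r = 6880 km: v_c = √(μ/r) = 7.612 km/s.
Vis-viva on the transfer ellipse at r = 6880 km gives v_t = √[μ(2/r − 1/a_t)] = 10.05 km/s.
Δv₁ = |v_t − v_c| = |10.05 − 7.612| = 2.438 km/s.

Δv₁ = 2.44 km/s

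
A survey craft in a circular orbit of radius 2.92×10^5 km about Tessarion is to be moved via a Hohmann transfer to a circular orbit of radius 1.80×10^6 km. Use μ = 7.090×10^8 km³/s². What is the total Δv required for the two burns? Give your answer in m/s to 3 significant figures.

Δv = 24700 m/s

Semi-major axis of the transfer orbit: a_t = (2.920×10^5 + 1.800×10^6)/2 = 1.046×10^6 km.
Circular speed at r₁: v₁ = √(μ/r₁) = √(7.090×10^8/2.920×10^5) = 49.27557 km/s.
Transfer-orbit speed at r₁ (vis-viva equation): v_p = √[μ(2/r₁ − 1/a_t)] = 64.64011 km/s.
First burn Δv₁ = |v_p − v₁| = 15.365 km/s.
At r₂, v₂ = √(μ/r₂) = 19.84663 km/s.
Transfer-orbit speed at r₂: v_a = √[μ(2/r₂ − 1/a_t)] = 10.48606 km/s.
Second burn Δv₂ = |v₂ − v_a| = 9.3606 km/s.
Δv = Δv₁ + Δv₂ = 15.365 + 9.3606 = 24.73 km/s.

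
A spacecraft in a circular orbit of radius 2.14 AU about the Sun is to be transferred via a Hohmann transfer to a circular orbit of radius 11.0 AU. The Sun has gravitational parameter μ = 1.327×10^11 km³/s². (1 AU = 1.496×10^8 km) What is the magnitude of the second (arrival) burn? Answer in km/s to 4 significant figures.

Δv₂ = 3.855 km/s

In km: r₁ = 2.14 × 1.496×10^8 = 3.20144×10^8 km; r₂ = 11.0 × 1.496×10^8 = 1.6456×10^9 km.
Semi-major axis of the transfer orbit: a_t = (3.20144×10^8 + 1.6456×10^9)/2 = 9.82872×10^8 km.
On the circular orbit at r = 1.6456×10^9 km, v_c = √(μ/r) = 8.980 km/s.
Vis-viva on the transfer ellipse at r = 1.6456×10^9 km gives v_t = √[μ(2/r − 1/a_t)] = 5.125 km/s.
Δv₂ = |v_t − v_c| = |5.125 − 8.980| = 3.855 km/s.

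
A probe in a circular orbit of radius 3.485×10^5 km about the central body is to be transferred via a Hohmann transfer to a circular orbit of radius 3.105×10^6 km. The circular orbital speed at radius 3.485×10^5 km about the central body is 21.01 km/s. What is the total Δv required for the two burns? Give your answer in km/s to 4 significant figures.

From the circular-orbit relation v² = μ/r at r = 3.485×10^5 km: μ = v²r = (21.01)² × 3.485×10^5 = 1.53835×10^8 km³/s².
The Hohmann ellipse has a_t = (r₁ + r₂)/2 = 1.72675×10^6 km.
At r₁ the circular-orbit speed is v₁ = √(μ/r₁) = 21.010 km/s.
On the transfer ellipse at r₁, v² = μ(2/r − 1/a) gives v_p = √[μ(2/r₁ − 1/a_t)] = 28.174 km/s.
First burn Δv₁ = |v_p − v₁| = 7.164 km/s.
At r₂, v₂ = √(μ/r₂) = 7.039 km/s.
Transfer-orbit speed at r₂: v_a = √[μ(2/r₂ − 1/a_t)] = 3.162 km/s.
Second burn Δv₂ = |v₂ − v_a| = 3.877 km/s.
Total Δv = Δv₁ + Δv₂ = 11.04 km/s.

Δv = 11.04 km/s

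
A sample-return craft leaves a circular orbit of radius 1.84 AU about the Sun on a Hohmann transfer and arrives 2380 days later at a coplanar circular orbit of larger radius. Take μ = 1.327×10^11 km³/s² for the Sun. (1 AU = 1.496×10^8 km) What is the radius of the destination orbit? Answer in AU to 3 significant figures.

In km: r₁ = 1.84 × 1.496×10^8 = 2.75264×10^8 km.
Transfer time t = 2380 days = 2.05632×10^8 s, and t = π√(a_t³/μ).
So a_t = (μ t²/π²)^(1/3) = (1.327×10^11 × (2.05632×10^8)² / π²)^(1/3) = 8.2842×10^8 km.
Since a_t = (r₁ + r₂)/2, r₂ = 2a_t − r₁ = 2×8.2842×10^8 − 2.75264×10^8 = 1.381576×10^9 km.
In AU: r₂ = 1.381576×10^9 / 1.496×10^8 = 9.24 AU.

r₂ = 9.24 AU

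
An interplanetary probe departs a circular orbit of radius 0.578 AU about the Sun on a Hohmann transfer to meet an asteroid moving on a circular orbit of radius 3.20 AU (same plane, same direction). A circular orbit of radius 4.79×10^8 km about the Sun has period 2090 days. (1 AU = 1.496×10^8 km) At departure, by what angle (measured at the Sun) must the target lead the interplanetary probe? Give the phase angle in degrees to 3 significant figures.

From Kepler's third law T² = 4π²r³/μ at r = 4.79×10^8 km, T = 2090 days = 2090 × 86400 s = 1.80576×10^8 s: μ = 4π²r³/T² = 1.33060×10^11 km³/s².
In km: r₁ = 0.578 × 1.496×10^8 = 8.64688×10^7 km; r₂ = 3.20 × 1.496×10^8 = 4.7872×10^8 km.
Transfer-ellipse semi-major axis a_t = (r₁ + r₂)/2 = (8.64688×10^7 + 4.7872×10^8)/2 = 2.825944×10^8 km.
Transfer time t = π√(a_t³/μ) = 4.091×10^7 s.
The target's mean motion on its circular orbit is ω₂ = √(μ/r₂³) = 3.483×10^-8 rad/s.
Angle swept by the target during transfer: ω₂·t = 1.4249 rad = 81.64°.
Arrival is 180° from departure on the ellipse, so φ = 180° − 81.64° = 98.4°.

φ = 98.4°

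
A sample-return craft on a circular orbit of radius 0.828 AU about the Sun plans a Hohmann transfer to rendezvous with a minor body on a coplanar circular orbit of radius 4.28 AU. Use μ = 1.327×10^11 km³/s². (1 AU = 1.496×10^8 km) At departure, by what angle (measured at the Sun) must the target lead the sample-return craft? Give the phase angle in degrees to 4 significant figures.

In km: r₁ = 0.828 × 1.496×10^8 = 1.238688×10^8 km; r₂ = 4.28 × 1.496×10^8 = 6.40288×10^8 km.
Semi-major axis of the transfer orbit: a_t = (1.238688×10^8 + 6.40288×10^8)/2 = 3.820784×10^8 km.
Transfer time t = π√(a_t³/μ) = 6.440849×10^7 s.
The target's mean motion on its circular orbit is ω₂ = √(μ/r₂³) = 2.248394×10^-8 rad/s.
Angle swept by the target during transfer: ω₂·t = 1.44816 rad = 82.97°.
The sample-return craft traverses 180° on the transfer ellipse, so the target must lead by 180° − 82.97° = 97.03°.

φ = 97.03°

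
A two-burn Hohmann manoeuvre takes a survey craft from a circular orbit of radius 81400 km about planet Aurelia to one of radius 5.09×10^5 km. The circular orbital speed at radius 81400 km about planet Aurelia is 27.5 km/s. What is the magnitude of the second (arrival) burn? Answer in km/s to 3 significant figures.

Δv₂ = 5.22 km/s

From the circular-orbit relation v² = μ/r at r = 81400 km: μ = v²r = (27.5)² × 81400 = 6.15588×10^7 km³/s².
The Hohmann ellipse has a_t = (r₁ + r₂)/2 = 2.952×10^5 km.
On the circular orbit at r = 5.090×10^5 km, v_c = √(μ/r) = 10.997 km/s.
Transfer-orbit speed at the same r (vis-viva, a = a_t): v_t = √[μ(2/r − 1/a_t)] = 5.7748 km/s.
Δv₂ = |v_t − v_c| = |5.7748 − 10.997| = 5.222 km/s.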